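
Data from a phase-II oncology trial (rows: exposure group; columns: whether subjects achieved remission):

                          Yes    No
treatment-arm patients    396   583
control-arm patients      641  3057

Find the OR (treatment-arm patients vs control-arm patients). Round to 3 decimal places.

OR = (396 × 3057) / (583 × 641) = 1210572/373703 ≈ 3.239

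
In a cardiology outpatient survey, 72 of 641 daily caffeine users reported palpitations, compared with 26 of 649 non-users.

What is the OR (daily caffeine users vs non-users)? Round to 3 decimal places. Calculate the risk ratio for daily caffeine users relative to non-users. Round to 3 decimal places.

OR = 3.032; RR = 2.804

OR = (72 × 623) / (569 × 26) = 44856/14794 ≈ 3.032
risk, daily caffeine users = 72/641 = 0.11232
risk, non-users = 26/649 = 0.04006
RR = 0.11232 / 0.04006 = 2.804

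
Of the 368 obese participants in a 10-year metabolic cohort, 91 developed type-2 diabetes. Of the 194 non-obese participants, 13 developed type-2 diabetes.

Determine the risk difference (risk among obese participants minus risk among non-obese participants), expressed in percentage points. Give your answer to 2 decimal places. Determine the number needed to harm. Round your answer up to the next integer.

RD = 18.03; NNH = 6

risk, obese participants = 91/368 = 0.2473
risk, non-obese participants = 13/194 = 0.0670
risk difference = 0.2473 − 0.0670 = 0.1803 → 18.03 percentage points
absolute risk difference = 0.180272
1 / 0.180272 = 5.547 → round up → 6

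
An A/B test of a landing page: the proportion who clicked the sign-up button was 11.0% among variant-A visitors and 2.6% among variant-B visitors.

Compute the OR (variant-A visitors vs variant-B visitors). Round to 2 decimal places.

4.63

odds, variant-A visitors = 0.11000/0.89000 = 0.12360
odds, variant-B visitors = 0.02600/0.97400 = 0.02669
OR = 0.12360 / 0.02669 = 4.63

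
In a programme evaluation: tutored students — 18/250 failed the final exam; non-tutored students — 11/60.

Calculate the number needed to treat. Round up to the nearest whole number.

risk, tutored students = 18/250 = 0.072000
risk, non-tutored students = 11/60 = 0.183333
absolute risk difference = 0.111333
1 / 0.111333 = 8.982 → round up → 9

9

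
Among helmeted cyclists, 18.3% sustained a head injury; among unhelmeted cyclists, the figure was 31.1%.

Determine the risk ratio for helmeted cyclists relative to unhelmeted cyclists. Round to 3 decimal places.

RR = 0.1830 / 0.3110 = 0.588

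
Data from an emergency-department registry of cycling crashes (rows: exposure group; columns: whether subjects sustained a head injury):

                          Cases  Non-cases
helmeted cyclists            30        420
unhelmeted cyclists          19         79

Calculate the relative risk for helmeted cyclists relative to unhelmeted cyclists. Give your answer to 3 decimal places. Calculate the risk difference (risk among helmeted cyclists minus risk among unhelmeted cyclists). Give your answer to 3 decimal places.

risk, helmeted cyclists = 30/450 = 0.0667
risk, unhelmeted cyclists = 19/98 = 0.1939
RR = 0.0667 / 0.1939 = 0.344
risk difference = 0.0667 − 0.1939 = -0.127

RR = 0.344; RD = -0.127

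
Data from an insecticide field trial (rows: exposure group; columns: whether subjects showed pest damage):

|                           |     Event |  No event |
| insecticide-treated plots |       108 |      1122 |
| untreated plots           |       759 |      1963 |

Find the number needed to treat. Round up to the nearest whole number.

6

risk, insecticide-treated plots = 108/1230 = 0.087805
risk, untreated plots = 759/2722 = 0.278839
absolute risk difference = 0.191034
1 / 0.191034 = 5.235 → round up → 6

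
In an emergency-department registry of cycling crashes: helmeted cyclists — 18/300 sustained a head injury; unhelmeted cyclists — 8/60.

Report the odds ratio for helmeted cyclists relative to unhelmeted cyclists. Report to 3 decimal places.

OR = (18 × 52) / (282 × 8) = 936/2256 ≈ 0.415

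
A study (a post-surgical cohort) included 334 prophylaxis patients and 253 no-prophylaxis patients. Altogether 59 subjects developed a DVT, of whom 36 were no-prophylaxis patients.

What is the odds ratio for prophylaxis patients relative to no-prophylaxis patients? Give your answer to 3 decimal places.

prophylaxis patients with the outcome: 59 − 36 = 23
prophylaxis patients without the outcome: 334 − 23 = 311
no-prophylaxis patients without the outcome: 253 − 36 = 217
OR = (23 × 217) / (311 × 36) = 4991/11196 ≈ 0.446

OR = 0.446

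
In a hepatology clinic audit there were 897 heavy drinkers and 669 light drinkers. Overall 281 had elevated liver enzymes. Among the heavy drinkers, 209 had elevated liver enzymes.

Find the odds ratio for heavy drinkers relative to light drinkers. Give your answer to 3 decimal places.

heavy drinkers without the outcome: 897 − 209 = 688
light drinkers with the outcome: 281 − 209 = 72
light drinkers without the outcome: 669 − 72 = 597
odds, heavy drinkers = 209/688 = 0.3038
odds, light drinkers = 72/597 = 0.1206
OR = 0.3038 / 0.1206 = 2.519

OR = 2.519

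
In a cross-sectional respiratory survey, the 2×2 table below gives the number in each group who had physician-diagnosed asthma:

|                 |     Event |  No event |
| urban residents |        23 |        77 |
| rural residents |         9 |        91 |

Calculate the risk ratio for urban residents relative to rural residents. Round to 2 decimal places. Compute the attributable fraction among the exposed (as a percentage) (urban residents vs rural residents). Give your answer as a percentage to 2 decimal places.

risk, urban residents = 23/100 = 0.2300
risk, rural residents = 9/100 = 0.0900
RR = 0.2300 / 0.0900 = 2.56
AR% = (0.2300 − 0.0900) / 0.2300 = 0.6087 → 60.87%

RR = 2.56; AR% = 60.87%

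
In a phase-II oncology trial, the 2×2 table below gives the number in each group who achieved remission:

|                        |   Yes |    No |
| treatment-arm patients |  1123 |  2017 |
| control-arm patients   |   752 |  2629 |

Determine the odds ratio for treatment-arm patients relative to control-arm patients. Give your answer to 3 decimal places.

OR = (1123 × 2629) / (2017 × 752) = 2952367/1516784 ≈ 1.946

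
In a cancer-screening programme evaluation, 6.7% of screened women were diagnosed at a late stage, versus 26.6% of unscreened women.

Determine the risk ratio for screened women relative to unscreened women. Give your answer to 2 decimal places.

RR = 0.0670 / 0.2660 = 0.25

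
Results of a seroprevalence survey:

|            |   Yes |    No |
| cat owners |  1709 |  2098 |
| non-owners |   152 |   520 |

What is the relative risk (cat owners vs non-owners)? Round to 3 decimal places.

RR: 1.985

risk, cat owners = 1709/3807 = 0.4489
risk, non-owners = 152/672 = 0.2262
RR = 0.4489 / 0.2262 = 1.985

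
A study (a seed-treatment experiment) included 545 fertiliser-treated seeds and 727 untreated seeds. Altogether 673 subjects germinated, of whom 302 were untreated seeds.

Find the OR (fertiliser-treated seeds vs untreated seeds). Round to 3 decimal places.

fertiliser-treated seeds with the outcome: 673 − 302 = 371
fertiliser-treated seeds without the outcome: 545 − 371 = 174
untreated seeds without the outcome: 727 − 302 = 425
OR = (371 × 425) / (174 × 302) = 157675/52548 ≈ 3.001

OR ≈ 3.001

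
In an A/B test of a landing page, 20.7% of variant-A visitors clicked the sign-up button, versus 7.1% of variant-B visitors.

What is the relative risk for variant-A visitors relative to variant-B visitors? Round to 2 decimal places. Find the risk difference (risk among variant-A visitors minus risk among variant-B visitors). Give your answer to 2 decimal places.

RR = 0.2070 / 0.0710 = 2.92
risk difference = 0.2070 − 0.0710 = 0.14

RR = 2.92; RD = 0.14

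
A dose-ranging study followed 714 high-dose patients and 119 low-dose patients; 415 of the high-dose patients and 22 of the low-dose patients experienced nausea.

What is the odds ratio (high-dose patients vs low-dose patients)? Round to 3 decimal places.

OR = (415 × 97) / (299 × 22) = 40255/6578 ≈ 6.120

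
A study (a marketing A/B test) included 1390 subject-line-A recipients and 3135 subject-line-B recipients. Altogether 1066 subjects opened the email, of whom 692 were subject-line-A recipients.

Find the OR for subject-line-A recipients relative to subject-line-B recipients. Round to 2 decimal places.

OR ≈ 7.32

subject-line-A recipients without the outcome: 1390 − 692 = 698
subject-line-B recipients with the outcome: 1066 − 692 = 374
subject-line-B recipients without the outcome: 3135 − 374 = 2761
odds, subject-line-A recipients = 692/698 = 0.9914
odds, subject-line-B recipients = 374/2761 = 0.1355
OR = 0.9914 / 0.1355 = 7.32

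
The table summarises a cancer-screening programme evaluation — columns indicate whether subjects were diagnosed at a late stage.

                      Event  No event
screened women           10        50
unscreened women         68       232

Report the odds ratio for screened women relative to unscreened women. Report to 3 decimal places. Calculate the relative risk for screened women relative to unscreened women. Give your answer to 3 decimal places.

odds, screened women = 10/50 = 0.2000
odds, unscreened women = 68/232 = 0.2931
OR = 0.2000 / 0.2931 = 0.682
risk, screened women = 10/60 = 0.1667
risk, unscreened women = 68/300 = 0.2267
RR = 0.1667 / 0.2267 = 0.735

OR = 0.682; RR = 0.735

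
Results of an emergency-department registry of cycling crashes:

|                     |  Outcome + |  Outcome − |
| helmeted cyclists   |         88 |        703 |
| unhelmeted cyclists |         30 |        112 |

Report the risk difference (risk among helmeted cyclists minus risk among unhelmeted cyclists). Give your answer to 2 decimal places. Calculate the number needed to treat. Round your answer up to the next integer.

risk, helmeted cyclists = 88/791 = 0.1113
risk, unhelmeted cyclists = 30/142 = 0.2113
risk difference = 0.1113 − 0.2113 = -0.10
absolute risk difference = 0.100016
1 / 0.100016 = 9.998 → round up → 10

RD = -0.10; NNT = 10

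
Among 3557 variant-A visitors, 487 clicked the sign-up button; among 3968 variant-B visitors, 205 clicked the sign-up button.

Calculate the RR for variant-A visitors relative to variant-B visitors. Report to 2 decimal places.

risk, variant-A visitors = 487/3557 = 0.1369
risk, variant-B visitors = 205/3968 = 0.0517
RR = 0.1369 / 0.0517 = 2.65

RR = 2.65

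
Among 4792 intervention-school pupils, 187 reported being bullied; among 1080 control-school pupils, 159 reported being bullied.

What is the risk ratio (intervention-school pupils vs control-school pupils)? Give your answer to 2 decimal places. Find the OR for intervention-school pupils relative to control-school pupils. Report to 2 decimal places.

RR = 0.27; OR = 0.24

risk, intervention-school pupils = 187/4792 = 0.03902
risk, control-school pupils = 159/1080 = 0.14722
RR = 0.03902 / 0.14722 = 0.27
OR = (187 × 921) / (4605 × 159) = 172227/732195 ≈ 0.24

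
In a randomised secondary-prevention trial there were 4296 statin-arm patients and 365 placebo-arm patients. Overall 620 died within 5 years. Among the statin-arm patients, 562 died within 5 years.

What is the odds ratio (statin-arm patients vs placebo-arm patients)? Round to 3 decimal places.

statin-arm patients without the outcome: 4296 − 562 = 3734
placebo-arm patients with the outcome: 620 − 562 = 58
placebo-arm patients without the outcome: 365 − 58 = 307
OR = (562 × 307) / (3734 × 58) = 172534/216572 ≈ 0.797

OR = 0.797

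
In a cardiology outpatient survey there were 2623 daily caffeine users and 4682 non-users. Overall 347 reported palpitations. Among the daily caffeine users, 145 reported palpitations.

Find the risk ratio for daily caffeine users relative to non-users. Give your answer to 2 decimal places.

1.28

daily caffeine users without the outcome: 2623 − 145 = 2478
non-users with the outcome: 347 − 145 = 202
non-users without the outcome: 4682 − 202 = 4480
risk, daily caffeine users = 145/2623 = 0.05528
risk, non-users = 202/4682 = 0.04314
RR = 0.05528 / 0.04314 = 1.28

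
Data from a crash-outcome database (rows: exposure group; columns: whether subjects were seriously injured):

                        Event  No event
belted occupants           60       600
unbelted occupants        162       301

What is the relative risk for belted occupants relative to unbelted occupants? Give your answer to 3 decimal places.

risk, belted occupants = 60/660 = 0.0909
risk, unbelted occupants = 162/463 = 0.3499
RR = 0.0909 / 0.3499 = 0.260

0.260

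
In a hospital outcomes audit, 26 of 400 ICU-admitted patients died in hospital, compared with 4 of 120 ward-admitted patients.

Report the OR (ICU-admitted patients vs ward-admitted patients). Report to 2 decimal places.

OR = (26 × 116) / (374 × 4) = 3016/1496 ≈ 2.02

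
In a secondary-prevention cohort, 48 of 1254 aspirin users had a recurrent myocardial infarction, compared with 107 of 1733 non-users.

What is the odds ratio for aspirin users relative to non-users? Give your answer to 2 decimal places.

0.60

odds, aspirin users = 48/1206 = 0.03980
odds, non-users = 107/1626 = 0.06581
OR = 0.03980 / 0.06581 = 0.60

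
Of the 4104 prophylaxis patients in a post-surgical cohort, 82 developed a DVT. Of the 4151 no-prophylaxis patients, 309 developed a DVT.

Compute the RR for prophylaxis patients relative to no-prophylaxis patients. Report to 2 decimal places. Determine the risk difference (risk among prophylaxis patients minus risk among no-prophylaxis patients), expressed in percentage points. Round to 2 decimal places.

RR = 0.27; RD = -5.45

risk, prophylaxis patients = 82/4104 = 0.01998
risk, no-prophylaxis patients = 309/4151 = 0.07444
RR = 0.01998 / 0.07444 = 0.27
risk difference = 0.01998 − 0.07444 = -0.05446 → -5.45 percentage points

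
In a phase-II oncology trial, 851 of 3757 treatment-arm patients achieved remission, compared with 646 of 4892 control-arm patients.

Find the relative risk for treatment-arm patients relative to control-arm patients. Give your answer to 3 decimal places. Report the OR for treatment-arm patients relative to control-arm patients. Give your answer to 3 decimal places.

risk, treatment-arm patients = 851/3757 = 0.2265
risk, control-arm patients = 646/4892 = 0.1321
RR = 0.2265 / 0.1321 = 1.715
odds, treatment-arm patients = 851/2906 = 0.2928
odds, control-arm patients = 646/4246 = 0.1521
OR = 0.2928 / 0.1521 = 1.925

RR = 1.715; OR = 1.925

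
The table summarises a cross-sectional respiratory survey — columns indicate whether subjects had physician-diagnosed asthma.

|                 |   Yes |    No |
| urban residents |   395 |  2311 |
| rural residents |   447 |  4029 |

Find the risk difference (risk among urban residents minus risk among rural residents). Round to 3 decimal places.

risk, urban residents = 395/2706 = 0.1460
risk, rural residents = 447/4476 = 0.0999
risk difference = 0.1460 − 0.0999 = 0.046

0.046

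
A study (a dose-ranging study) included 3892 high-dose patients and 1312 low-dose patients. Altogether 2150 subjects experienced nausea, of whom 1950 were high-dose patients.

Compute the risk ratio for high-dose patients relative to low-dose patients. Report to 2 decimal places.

3.29

high-dose patients without the outcome: 3892 − 1950 = 1942
low-dose patients with the outcome: 2150 − 1950 = 200
low-dose patients without the outcome: 1312 − 200 = 1112
risk, high-dose patients = 1950/3892 = 0.5010
risk, low-dose patients = 200/1312 = 0.1524
RR = 0.5010 / 0.1524 = 3.29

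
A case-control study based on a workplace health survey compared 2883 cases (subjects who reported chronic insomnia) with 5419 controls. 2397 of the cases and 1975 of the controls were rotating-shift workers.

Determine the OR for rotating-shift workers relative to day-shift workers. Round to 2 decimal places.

OR = (2397 × 3444) / (1975 × 486) = 8255268/959850 ≈ 8.60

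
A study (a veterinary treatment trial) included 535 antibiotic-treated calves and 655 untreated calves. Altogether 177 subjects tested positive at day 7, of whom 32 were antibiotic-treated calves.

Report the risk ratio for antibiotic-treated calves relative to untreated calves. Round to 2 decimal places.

RR = 0.27

antibiotic-treated calves without the outcome: 535 − 32 = 503
untreated calves with the outcome: 177 − 32 = 145
untreated calves without the outcome: 655 − 145 = 510
risk, antibiotic-treated calves = 32/535 = 0.0598
risk, untreated calves = 145/655 = 0.2214
RR = 0.0598 / 0.2214 = 0.27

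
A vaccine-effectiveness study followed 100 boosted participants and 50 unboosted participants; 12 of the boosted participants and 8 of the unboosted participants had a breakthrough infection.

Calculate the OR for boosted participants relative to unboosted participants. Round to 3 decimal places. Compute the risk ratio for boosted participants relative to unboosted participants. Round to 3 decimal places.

OR = 0.716; RR = 0.750

OR = (12 × 42) / (88 × 8) = 504/704 ≈ 0.716
risk, boosted participants = 12/100 = 0.1200
risk, unboosted participants = 8/50 = 0.1600
RR = 0.1200 / 0.1600 = 0.750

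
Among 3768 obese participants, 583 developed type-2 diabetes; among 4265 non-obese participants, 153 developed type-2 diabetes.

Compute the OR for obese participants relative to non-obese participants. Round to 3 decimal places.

OR = (583 × 4112) / (3185 × 153) = 2397296/487305 ≈ 4.919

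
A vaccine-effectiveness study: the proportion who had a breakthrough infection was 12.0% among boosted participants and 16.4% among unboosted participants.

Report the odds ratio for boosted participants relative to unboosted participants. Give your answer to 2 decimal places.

odds, boosted participants = 0.1200/0.8800 = 0.1364
odds, unboosted participants = 0.1640/0.8360 = 0.1962
OR = 0.1364 / 0.1962 = 0.70

OR = 0.70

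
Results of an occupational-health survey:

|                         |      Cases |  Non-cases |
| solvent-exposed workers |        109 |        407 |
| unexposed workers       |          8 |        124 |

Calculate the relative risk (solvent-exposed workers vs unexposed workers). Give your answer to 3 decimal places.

3.485

risk, solvent-exposed workers = 109/516 = 0.2112
risk, unexposed workers = 8/132 = 0.0606
RR = 0.2112 / 0.0606 = 3.485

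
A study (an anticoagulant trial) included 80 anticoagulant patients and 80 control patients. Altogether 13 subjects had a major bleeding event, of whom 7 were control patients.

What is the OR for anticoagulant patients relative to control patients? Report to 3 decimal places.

anticoagulant patients with the outcome: 13 − 7 = 6
anticoagulant patients without the outcome: 80 − 6 = 74
control patients without the outcome: 80 − 7 = 73
OR = (6 × 73) / (74 × 7) = 438/518 ≈ 0.846

OR: 0.846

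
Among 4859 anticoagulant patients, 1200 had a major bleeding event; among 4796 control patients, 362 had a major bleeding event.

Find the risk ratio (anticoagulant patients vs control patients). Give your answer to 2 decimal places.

risk, anticoagulant patients = 1200/4859 = 0.2470
risk, control patients = 362/4796 = 0.0755
RR = 0.2470 / 0.0755 = 3.27

RR = 3.27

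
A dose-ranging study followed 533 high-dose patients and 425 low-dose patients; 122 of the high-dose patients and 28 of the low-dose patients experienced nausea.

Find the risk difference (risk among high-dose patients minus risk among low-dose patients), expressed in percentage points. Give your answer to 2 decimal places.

risk, high-dose patients = 122/533 = 0.2289
risk, low-dose patients = 28/425 = 0.0659
risk difference = 0.2289 − 0.0659 = 0.1630 → 16.30 percentage points

RD = 16.30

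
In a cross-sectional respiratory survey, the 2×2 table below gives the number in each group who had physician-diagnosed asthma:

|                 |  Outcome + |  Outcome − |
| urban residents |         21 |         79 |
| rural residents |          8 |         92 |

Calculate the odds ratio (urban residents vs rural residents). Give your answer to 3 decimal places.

OR = (21 × 92) / (79 × 8) = 1932/632 ≈ 3.057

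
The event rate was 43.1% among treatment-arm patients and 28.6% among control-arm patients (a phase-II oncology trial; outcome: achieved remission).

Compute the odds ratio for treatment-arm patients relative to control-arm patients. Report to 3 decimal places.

OR ≈ 1.891

odds, treatment-arm patients = 0.4310/0.5690 = 0.7575
odds, control-arm patients = 0.2860/0.7140 = 0.4006
OR = 0.7575 / 0.4006 = 1.891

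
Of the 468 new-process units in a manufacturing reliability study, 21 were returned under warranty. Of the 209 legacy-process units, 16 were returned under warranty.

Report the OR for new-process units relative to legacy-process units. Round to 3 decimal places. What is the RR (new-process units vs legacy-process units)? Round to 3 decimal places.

OR = 0.567; RR = 0.586

odds, new-process units = 21/447 = 0.04698
odds, legacy-process units = 16/193 = 0.08290
OR = 0.04698 / 0.08290 = 0.567
risk, new-process units = 21/468 = 0.04487
risk, legacy-process units = 16/209 = 0.07656
RR = 0.04487 / 0.07656 = 0.586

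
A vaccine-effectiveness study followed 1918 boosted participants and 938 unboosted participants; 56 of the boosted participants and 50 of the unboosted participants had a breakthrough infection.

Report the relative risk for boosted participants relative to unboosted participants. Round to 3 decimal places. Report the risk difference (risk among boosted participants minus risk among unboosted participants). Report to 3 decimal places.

risk, boosted participants = 56/1918 = 0.02920
risk, unboosted participants = 50/938 = 0.05330
RR = 0.02920 / 0.05330 = 0.548
risk difference = 0.02920 − 0.05330 = -0.024

RR = 0.548; RD = -0.024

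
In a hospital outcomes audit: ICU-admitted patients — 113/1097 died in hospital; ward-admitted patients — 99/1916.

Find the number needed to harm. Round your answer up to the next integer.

risk, ICU-admitted patients = 113/1097 = 0.103008
risk, ward-admitted patients = 99/1916 = 0.051670
absolute risk difference = 0.051338
1 / 0.051338 = 19.479 → round up → 20

NNH ≈ 20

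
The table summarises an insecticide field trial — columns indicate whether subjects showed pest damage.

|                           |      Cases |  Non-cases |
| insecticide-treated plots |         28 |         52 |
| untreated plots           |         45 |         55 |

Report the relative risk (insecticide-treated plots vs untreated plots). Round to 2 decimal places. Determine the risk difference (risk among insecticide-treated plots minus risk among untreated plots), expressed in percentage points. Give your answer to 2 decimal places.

risk, insecticide-treated plots = 28/80 = 0.3500
risk, untreated plots = 45/100 = 0.4500
RR = 0.3500 / 0.4500 = 0.78
risk difference = 0.3500 − 0.4500 = -0.1000 → -10.00 percentage points

RR = 0.78; RD = -10.00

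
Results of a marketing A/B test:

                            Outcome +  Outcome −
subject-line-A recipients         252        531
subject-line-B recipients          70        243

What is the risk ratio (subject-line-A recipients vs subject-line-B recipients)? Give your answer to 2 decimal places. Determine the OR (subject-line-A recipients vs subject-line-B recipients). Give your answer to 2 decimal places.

risk, subject-line-A recipients = 252/783 = 0.3218
risk, subject-line-B recipients = 70/313 = 0.2236
RR = 0.3218 / 0.2236 = 1.44
odds, subject-line-A recipients = 252/531 = 0.4746
odds, subject-line-B recipients = 70/243 = 0.2881
OR = 0.4746 / 0.2881 = 1.65

RR = 1.44; OR = 1.65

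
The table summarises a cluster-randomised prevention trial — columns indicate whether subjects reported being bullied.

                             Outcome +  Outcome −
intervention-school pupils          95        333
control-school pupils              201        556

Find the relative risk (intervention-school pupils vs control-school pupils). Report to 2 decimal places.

risk, intervention-school pupils = 95/428 = 0.2220
risk, control-school pupils = 201/757 = 0.2655
RR = 0.2220 / 0.2655 = 0.84

RR: 0.84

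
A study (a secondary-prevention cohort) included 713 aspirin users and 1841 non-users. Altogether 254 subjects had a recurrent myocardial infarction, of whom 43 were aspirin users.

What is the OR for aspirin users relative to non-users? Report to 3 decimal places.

0.496

aspirin users without the outcome: 713 − 43 = 670
non-users with the outcome: 254 − 43 = 211
non-users without the outcome: 1841 − 211 = 1630
odds, aspirin users = 43/670 = 0.0642
odds, non-users = 211/1630 = 0.1294
OR = 0.0642 / 0.1294 = 0.496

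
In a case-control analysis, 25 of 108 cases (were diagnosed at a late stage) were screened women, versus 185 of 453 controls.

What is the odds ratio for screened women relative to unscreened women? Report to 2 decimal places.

odds, screened women = 25/185 = 0.1351
odds, unscreened women = 83/268 = 0.3097
OR = 0.1351 / 0.3097 = 0.44

OR: 0.44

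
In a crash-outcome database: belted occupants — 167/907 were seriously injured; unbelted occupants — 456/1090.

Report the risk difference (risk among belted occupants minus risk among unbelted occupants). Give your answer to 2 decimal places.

risk, belted occupants = 167/907 = 0.1841
risk, unbelted occupants = 456/1090 = 0.4183
risk difference = 0.1841 − 0.4183 = -0.23

-0.23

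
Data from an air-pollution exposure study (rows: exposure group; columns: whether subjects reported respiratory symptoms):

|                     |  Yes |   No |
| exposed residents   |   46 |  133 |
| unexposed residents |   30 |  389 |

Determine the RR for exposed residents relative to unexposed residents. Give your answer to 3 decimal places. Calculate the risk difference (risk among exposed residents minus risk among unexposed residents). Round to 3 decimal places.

RR = 3.589; RD = 0.185

risk, exposed residents = 46/179 = 0.2570
risk, unexposed residents = 30/419 = 0.0716
RR = 0.2570 / 0.0716 = 3.589
risk difference = 0.2570 − 0.0716 = 0.185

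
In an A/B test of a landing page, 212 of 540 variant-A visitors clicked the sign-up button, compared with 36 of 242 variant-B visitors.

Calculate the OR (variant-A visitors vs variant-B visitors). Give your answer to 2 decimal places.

OR = (212 × 206) / (328 × 36) = 43672/11808 ≈ 3.70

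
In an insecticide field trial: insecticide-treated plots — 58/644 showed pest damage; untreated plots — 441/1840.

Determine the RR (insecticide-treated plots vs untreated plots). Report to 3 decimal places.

risk, insecticide-treated plots = 58/644 = 0.0901
risk, untreated plots = 441/1840 = 0.2397
RR = 0.0901 / 0.2397 = 0.376

RR: 0.376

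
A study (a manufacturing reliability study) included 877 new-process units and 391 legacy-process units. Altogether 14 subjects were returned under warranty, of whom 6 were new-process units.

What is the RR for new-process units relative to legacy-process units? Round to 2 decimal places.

0.33

new-process units without the outcome: 877 − 6 = 871
legacy-process units with the outcome: 14 − 6 = 8
legacy-process units without the outcome: 391 − 8 = 383
risk, new-process units = 6/877 = 0.00684
risk, legacy-process units = 8/391 = 0.02046
RR = 0.00684 / 0.02046 = 0.33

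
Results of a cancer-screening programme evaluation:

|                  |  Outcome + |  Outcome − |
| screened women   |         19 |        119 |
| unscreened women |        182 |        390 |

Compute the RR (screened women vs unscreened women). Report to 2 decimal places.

RR ≈ 0.43

risk, screened women = 19/138 = 0.1377
risk, unscreened women = 182/572 = 0.3182
RR = 0.1377 / 0.3182 = 0.43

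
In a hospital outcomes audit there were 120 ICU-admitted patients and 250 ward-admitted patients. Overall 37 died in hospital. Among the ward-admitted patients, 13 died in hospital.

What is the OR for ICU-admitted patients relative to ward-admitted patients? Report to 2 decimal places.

ICU-admitted patients with the outcome: 37 − 13 = 24
ICU-admitted patients without the outcome: 120 − 24 = 96
ward-admitted patients without the outcome: 250 − 13 = 237
OR = (24 × 237) / (96 × 13) = 5688/1248 ≈ 4.56

4.56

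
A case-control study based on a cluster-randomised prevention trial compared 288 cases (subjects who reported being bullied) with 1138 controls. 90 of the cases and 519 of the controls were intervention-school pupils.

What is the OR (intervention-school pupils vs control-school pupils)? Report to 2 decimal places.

OR = (90 × 619) / (519 × 198) = 55710/102762 ≈ 0.54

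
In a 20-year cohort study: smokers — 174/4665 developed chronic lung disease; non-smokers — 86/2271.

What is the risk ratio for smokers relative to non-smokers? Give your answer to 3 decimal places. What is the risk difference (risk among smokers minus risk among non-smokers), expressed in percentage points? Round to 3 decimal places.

RR = 0.985; RD = -0.057

risk, smokers = 174/4665 = 0.03730
risk, non-smokers = 86/2271 = 0.03787
RR = 0.03730 / 0.03787 = 0.985
risk difference = 0.03730 − 0.03787 = -0.00057 → -0.057 percentage points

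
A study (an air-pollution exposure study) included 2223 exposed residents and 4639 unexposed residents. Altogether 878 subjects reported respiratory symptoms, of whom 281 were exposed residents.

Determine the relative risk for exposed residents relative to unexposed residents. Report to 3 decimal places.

exposed residents without the outcome: 2223 − 281 = 1942
unexposed residents with the outcome: 878 − 281 = 597
unexposed residents without the outcome: 4639 − 597 = 4042
risk, exposed residents = 281/2223 = 0.1264
risk, unexposed residents = 597/4639 = 0.1287
RR = 0.1264 / 0.1287 = 0.982

RR ≈ 0.982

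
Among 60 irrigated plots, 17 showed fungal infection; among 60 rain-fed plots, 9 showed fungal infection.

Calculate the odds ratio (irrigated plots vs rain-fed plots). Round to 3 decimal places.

OR = (17 × 51) / (43 × 9) = 867/387 ≈ 2.240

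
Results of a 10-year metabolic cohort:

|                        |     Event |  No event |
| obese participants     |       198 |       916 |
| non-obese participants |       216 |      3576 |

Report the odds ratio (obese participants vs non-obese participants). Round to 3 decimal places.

OR = (198 × 3576) / (916 × 216) = 708048/197856 ≈ 3.579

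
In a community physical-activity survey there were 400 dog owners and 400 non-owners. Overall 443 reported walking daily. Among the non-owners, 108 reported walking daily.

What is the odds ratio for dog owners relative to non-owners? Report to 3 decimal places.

dog owners with the outcome: 443 − 108 = 335
dog owners without the outcome: 400 − 335 = 65
non-owners without the outcome: 400 − 108 = 292
OR = (335 × 292) / (65 × 108) = 97820/7020 ≈ 13.934

OR: 13.934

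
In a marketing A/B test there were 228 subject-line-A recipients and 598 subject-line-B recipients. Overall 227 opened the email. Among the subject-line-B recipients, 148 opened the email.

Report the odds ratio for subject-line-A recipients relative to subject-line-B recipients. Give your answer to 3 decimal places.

subject-line-A recipients with the outcome: 227 − 148 = 79
subject-line-A recipients without the outcome: 228 − 79 = 149
subject-line-B recipients without the outcome: 598 − 148 = 450
odds, subject-line-A recipients = 79/149 = 0.5302
odds, subject-line-B recipients = 148/450 = 0.3289
OR = 0.5302 / 0.3289 = 1.612

OR = 1.612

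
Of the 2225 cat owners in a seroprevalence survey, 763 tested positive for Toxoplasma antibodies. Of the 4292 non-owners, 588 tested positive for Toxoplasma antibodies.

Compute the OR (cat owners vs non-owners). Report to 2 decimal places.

OR: 3.29

odds, cat owners = 763/1462 = 0.5219
odds, non-owners = 588/3704 = 0.1587
OR = 0.5219 / 0.1587 = 3.29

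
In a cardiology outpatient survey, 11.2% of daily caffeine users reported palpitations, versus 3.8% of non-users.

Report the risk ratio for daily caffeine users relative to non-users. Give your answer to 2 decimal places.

RR = 0.11200 / 0.03800 = 2.95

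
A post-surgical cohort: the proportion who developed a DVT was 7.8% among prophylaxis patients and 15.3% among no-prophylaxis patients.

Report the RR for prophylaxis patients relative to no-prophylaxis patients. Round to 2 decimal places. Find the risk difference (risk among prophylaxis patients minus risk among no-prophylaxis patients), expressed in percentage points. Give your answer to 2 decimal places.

RR = 0.51; RD = -7.50

RR = 0.0780 / 0.1530 = 0.51
risk difference = 0.0780 − 0.1530 = -0.0750 → -7.50 percentage points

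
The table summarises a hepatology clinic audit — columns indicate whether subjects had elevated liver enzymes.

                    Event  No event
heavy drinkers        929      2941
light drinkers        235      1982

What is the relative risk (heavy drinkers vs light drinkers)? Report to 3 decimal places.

RR = 2.265

risk, heavy drinkers = 929/3870 = 0.2401
risk, light drinkers = 235/2217 = 0.1060
RR = 0.2401 / 0.1060 = 2.265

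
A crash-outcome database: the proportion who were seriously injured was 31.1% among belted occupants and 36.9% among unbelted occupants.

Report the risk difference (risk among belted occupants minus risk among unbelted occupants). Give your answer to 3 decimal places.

risk difference = 0.3110 − 0.3690 = -0.058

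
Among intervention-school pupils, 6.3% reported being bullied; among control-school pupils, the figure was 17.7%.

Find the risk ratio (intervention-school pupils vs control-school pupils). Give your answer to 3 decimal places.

RR = 0.0630 / 0.1770 = 0.356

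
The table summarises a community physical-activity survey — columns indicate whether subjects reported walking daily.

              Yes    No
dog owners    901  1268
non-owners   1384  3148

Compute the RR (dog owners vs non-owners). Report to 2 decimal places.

1.36

risk, dog owners = 901/2169 = 0.4154
risk, non-owners = 1384/4532 = 0.3054
RR = 0.4154 / 0.3054 = 1.36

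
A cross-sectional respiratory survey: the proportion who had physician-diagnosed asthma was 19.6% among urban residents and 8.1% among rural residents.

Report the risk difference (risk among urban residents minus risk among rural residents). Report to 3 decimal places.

risk difference = 0.1960 − 0.0810 = 0.115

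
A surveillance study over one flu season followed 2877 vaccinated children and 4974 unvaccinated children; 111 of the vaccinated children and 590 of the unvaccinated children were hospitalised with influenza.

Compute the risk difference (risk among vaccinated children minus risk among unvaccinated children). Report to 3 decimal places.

risk, vaccinated children = 111/2877 = 0.03858
risk, unvaccinated children = 590/4974 = 0.11862
risk difference = 0.03858 − 0.11862 = -0.080

RD ≈ -0.080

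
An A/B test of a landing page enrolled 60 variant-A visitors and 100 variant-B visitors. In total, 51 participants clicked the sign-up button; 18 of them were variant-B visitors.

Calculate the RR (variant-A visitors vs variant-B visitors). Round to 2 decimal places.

3.06

variant-A visitors with the outcome: 51 − 18 = 33
variant-A visitors without the outcome: 60 − 33 = 27
variant-B visitors without the outcome: 100 − 18 = 82
risk, variant-A visitors = 33/60 = 0.5500
risk, variant-B visitors = 18/100 = 0.1800
RR = 0.5500 / 0.1800 = 3.06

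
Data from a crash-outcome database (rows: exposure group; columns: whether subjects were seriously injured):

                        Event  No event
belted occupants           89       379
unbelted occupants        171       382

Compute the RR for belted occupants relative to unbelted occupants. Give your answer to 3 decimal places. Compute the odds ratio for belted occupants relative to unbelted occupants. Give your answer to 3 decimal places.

risk, belted occupants = 89/468 = 0.1902
risk, unbelted occupants = 171/553 = 0.3092
RR = 0.1902 / 0.3092 = 0.615
OR = (89 × 382) / (379 × 171) = 33998/64809 ≈ 0.525

RR = 0.615; OR = 0.525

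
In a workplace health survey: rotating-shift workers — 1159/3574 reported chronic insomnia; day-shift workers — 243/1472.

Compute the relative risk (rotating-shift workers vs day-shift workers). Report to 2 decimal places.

1.96

risk, rotating-shift workers = 1159/3574 = 0.3243
risk, day-shift workers = 243/1472 = 0.1651
RR = 0.3243 / 0.1651 = 1.96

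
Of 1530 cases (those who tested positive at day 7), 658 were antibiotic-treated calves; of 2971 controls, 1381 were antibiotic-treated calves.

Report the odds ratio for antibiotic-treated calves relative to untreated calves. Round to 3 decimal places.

OR = (658 × 1590) / (1381 × 872) = 1046220/1204232 ≈ 0.869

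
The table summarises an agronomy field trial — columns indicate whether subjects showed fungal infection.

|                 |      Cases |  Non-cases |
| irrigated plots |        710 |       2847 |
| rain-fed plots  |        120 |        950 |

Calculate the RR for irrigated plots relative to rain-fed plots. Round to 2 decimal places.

risk, irrigated plots = 710/3557 = 0.1996
risk, rain-fed plots = 120/1070 = 0.1121
RR = 0.1996 / 0.1121 = 1.78

RR = 1.78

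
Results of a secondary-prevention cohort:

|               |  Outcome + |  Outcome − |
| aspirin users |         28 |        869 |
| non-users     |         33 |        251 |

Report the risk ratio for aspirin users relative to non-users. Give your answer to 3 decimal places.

risk, aspirin users = 28/897 = 0.03122
risk, non-users = 33/284 = 0.11620
RR = 0.03122 / 0.11620 = 0.269

0.269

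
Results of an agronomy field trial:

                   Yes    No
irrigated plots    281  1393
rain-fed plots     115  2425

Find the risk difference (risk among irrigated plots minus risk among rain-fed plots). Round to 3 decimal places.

risk, irrigated plots = 281/1674 = 0.16786
risk, rain-fed plots = 115/2540 = 0.04528
risk difference = 0.16786 − 0.04528 = 0.123

RD = 0.123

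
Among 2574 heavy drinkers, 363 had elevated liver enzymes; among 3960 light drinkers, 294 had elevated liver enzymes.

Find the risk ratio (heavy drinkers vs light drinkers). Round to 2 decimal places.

risk, heavy drinkers = 363/2574 = 0.1410
risk, light drinkers = 294/3960 = 0.0742
RR = 0.1410 / 0.0742 = 1.90

RR: 1.90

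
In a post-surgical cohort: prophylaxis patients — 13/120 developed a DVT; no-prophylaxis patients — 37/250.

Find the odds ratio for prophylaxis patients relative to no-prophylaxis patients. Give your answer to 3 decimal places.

0.699

odds, prophylaxis patients = 13/107 = 0.1215
odds, no-prophylaxis patients = 37/213 = 0.1737
OR = 0.1215 / 0.1737 = 0.699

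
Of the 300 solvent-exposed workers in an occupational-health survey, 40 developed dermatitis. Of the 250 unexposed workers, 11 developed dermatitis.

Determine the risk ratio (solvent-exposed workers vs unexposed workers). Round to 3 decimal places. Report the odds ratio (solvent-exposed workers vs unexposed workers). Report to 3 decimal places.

risk, solvent-exposed workers = 40/300 = 0.13333
risk, unexposed workers = 11/250 = 0.04400
RR = 0.13333 / 0.04400 = 3.030
OR = (40 × 239) / (260 × 11) = 9560/2860 ≈ 3.343

RR = 3.030; OR = 3.343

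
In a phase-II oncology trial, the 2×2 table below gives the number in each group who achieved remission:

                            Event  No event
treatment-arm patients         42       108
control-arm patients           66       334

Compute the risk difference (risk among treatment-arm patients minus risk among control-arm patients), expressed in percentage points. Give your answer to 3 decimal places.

risk, treatment-arm patients = 42/150 = 0.2800
risk, control-arm patients = 66/400 = 0.1650
risk difference = 0.2800 − 0.1650 = 0.1150 → 11.500 percentage points

RD = 11.500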